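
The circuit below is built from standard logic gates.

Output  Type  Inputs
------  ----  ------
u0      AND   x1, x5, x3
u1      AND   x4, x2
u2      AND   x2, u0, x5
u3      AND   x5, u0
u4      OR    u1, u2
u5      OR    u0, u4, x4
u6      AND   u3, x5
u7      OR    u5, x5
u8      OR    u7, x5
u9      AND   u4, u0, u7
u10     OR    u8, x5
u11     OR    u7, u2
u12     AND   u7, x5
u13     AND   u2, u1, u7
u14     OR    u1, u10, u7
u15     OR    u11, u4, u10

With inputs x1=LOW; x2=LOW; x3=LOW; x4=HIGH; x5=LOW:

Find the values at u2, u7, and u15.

u0 = x1 AND x5 AND x3 = LOW AND LOW AND LOW = LOW
u1 = x4 AND x2 = HIGH AND LOW = LOW
u2 = x2 AND u0 AND x5 = LOW AND LOW AND LOW = LOW
u4 = u1 OR u2 = LOW OR LOW = LOW
u5 = u0 OR u4 OR x4 = LOW OR LOW OR HIGH = HIGH
u7 = u5 OR x5 = HIGH OR LOW = HIGH
u8 = u7 OR x5 = HIGH OR LOW = HIGH
u10 = u8 OR x5 = HIGH OR LOW = HIGH
u11 = u7 OR u2 = HIGH OR LOW = HIGH
u15 = u11 OR u4 OR u10 = HIGH OR LOW OR HIGH = HIGH

u2 = LOW, u7 = HIGH, u15 = HIGH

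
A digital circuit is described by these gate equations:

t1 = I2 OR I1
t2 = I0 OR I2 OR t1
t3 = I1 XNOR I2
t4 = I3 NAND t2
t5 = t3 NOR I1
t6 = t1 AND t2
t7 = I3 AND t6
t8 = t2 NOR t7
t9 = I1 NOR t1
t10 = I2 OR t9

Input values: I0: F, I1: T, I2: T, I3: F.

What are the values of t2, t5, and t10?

t1 = I2 OR I1 = T OR T = T
t2 = I0 OR I2 OR t1 = F OR T OR T = T
t3 = I1 XNOR I2 = T XNOR T = T
t5 = t3 NOR I1 = T NOR T = F
t9 = I1 NOR t1 = T NOR T = F
t10 = I2 OR t9 = T OR F = T

t2 = T  t5 = F  t10 = T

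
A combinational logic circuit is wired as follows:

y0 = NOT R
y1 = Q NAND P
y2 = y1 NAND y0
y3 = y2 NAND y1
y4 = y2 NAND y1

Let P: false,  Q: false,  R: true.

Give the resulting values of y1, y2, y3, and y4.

y1 = true; y2 = true; y3 = false; y4 = false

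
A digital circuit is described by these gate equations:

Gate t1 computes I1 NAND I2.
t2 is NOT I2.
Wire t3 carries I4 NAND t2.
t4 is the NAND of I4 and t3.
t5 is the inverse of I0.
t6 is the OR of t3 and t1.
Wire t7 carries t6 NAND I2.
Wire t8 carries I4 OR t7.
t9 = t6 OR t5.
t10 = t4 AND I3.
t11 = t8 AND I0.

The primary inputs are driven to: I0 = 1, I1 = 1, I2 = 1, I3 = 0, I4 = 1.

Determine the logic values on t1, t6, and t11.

t1 = 0; t6 = 1; t11 = 1

t1 = I1 NAND I2 = 1 NAND 1 = 0
t2 = NOT I2 = NOT 1 = 0
t3 = I4 NAND t2 = 1 NAND 0 = 1
t6 = t3 OR t1 = 1 OR 0 = 1
t7 = t6 NAND I2 = 1 NAND 1 = 0
t8 = I4 OR t7 = 1 OR 0 = 1
t11 = t8 AND I0 = 1 AND 1 = 1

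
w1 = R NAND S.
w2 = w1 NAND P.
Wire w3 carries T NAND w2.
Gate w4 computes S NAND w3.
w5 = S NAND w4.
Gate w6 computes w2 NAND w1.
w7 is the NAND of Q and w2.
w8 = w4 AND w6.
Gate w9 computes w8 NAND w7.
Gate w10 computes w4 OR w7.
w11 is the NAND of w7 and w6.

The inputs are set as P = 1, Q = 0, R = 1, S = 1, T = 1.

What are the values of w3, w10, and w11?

w3 = 0, w10 = 1, w11 = 0

w1 = R NAND S = 1 NAND 1 = 0
w2 = w1 NAND P = 0 NAND 1 = 1
w3 = T NAND w2 = 1 NAND 1 = 0
w4 = S NAND w3 = 1 NAND 0 = 1
w6 = w2 NAND w1 = 1 NAND 0 = 1
w7 = Q NAND w2 = 0 NAND 1 = 1
w10 = w4 OR w7 = 1 OR 1 = 1
w11 = w7 NAND w6 = 1 NAND 1 = 0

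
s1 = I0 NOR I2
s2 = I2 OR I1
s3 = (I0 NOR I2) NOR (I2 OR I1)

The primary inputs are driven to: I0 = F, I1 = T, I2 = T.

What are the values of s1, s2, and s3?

s1 = F  s2 = T  s3 = F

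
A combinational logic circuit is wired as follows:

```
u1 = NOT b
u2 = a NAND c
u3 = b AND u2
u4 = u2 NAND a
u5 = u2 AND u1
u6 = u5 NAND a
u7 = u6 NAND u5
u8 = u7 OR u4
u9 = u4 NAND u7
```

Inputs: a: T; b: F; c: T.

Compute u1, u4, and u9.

u1 = T  u4 = T  u9 = F

u1 = NOT b = NOT F = T
u2 = a NAND c = T NAND T = F
u4 = u2 NAND a = F NAND T = T
u5 = u2 AND u1 = F AND T = F
u6 = u5 NAND a = F NAND T = T
u7 = u6 NAND u5 = T NAND F = T
u9 = u4 NAND u7 = T NAND T = F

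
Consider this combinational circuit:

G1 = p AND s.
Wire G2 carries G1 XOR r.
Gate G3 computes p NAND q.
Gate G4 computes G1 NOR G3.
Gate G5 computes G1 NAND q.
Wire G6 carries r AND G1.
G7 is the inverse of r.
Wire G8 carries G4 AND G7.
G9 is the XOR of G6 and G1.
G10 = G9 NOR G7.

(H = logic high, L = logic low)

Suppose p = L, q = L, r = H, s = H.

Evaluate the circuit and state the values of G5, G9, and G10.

G5 = H; G9 = L; G10 = H

G1 = p AND s = L AND H = L
G5 = G1 NAND q = L NAND L = H
G6 = r AND G1 = H AND L = L
G7 = NOT r = NOT H = L
G9 = G6 XOR G1 = L XOR L = L
G10 = G9 NOR G7 = L NOR L = H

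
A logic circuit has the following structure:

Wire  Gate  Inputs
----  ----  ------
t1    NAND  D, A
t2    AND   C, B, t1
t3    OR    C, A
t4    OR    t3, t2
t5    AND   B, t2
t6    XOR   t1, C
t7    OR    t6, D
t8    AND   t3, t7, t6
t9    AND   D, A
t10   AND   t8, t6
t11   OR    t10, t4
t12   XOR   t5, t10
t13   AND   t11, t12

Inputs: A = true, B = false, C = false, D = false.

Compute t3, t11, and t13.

t3 = true, t11 = true, t13 = true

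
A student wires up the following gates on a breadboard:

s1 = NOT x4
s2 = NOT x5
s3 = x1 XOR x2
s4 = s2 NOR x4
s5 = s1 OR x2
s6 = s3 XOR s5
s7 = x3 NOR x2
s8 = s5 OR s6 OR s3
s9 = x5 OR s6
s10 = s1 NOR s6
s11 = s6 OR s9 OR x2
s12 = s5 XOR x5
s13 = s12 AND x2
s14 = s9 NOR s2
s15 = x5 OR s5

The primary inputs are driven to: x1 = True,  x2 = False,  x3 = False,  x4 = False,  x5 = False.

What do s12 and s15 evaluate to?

s1 = NOT x4 = NOT False = True
s5 = s1 OR x2 = True OR False = True
s12 = s5 XOR x5 = True XOR False = True
s15 = x5 OR s5 = False OR True = True

s12 = True, s15 = True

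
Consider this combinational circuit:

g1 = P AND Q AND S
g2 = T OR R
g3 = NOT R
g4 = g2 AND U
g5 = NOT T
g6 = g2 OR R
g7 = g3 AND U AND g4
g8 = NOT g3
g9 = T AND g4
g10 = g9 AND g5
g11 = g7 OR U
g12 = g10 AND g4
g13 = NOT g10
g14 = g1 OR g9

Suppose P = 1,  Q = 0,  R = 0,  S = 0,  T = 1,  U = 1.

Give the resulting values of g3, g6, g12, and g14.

g3 = 1  g6 = 1  g12 = 0  g14 = 1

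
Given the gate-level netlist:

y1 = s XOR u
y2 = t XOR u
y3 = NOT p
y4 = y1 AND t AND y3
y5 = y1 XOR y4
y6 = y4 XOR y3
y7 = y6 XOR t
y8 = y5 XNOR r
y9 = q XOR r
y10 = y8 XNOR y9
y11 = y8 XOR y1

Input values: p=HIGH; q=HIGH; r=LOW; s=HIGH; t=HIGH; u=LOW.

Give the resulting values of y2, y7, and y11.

y1 = s XOR u = HIGH XOR LOW = HIGH
y2 = t XOR u = HIGH XOR LOW = HIGH
y3 = NOT p = NOT HIGH = LOW
y4 = y1 AND t AND y3 = HIGH AND HIGH AND LOW = LOW
y5 = y1 XOR y4 = HIGH XOR LOW = HIGH
y6 = y4 XOR y3 = LOW XOR LOW = LOW
y7 = y6 XOR t = LOW XOR HIGH = HIGH
y8 = y5 XNOR r = HIGH XNOR LOW = LOW
y11 = y8 XOR y1 = LOW XOR HIGH = HIGH

y2 = HIGH  y7 = HIGH  y11 = HIGH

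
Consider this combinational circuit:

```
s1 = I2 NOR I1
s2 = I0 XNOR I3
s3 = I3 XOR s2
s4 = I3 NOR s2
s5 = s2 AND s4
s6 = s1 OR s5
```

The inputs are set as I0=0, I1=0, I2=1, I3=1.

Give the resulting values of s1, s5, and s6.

s1 = 0  s5 = 0  s6 = 0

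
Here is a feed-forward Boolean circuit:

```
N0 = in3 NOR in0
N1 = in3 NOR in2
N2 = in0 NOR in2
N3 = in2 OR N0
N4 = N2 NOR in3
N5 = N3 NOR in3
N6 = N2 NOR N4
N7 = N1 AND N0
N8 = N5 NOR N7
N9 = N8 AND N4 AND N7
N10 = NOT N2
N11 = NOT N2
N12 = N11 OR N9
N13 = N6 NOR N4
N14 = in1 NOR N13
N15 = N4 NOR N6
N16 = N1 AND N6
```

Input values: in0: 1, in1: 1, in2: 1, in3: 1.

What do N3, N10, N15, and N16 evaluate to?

N3 = 1, N10 = 1, N15 = 0, N16 = 0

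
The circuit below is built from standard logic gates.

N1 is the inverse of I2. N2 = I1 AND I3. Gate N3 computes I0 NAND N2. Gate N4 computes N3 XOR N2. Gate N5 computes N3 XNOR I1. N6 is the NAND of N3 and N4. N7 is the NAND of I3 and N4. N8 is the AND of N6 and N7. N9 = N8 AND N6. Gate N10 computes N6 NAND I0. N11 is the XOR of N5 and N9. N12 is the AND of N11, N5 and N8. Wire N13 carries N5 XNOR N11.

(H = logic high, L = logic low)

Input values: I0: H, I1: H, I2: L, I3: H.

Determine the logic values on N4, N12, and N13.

N4 = H, N12 = L, N13 = H

N2 = I1 AND I3 = H AND H = H
N3 = I0 NAND N2 = H NAND H = L
N4 = N3 XOR N2 = L XOR H = H
N5 = N3 XNOR I1 = L XNOR H = L
N6 = N3 NAND N4 = L NAND H = H
N7 = I3 NAND N4 = H NAND H = L
N8 = N6 AND N7 = H AND L = L
N9 = N8 AND N6 = L AND H = L
N11 = N5 XOR N9 = L XOR L = L
N12 = N11 AND N5 AND N8 = L AND L AND L = L
N13 = N5 XNOR N11 = L XNOR L = H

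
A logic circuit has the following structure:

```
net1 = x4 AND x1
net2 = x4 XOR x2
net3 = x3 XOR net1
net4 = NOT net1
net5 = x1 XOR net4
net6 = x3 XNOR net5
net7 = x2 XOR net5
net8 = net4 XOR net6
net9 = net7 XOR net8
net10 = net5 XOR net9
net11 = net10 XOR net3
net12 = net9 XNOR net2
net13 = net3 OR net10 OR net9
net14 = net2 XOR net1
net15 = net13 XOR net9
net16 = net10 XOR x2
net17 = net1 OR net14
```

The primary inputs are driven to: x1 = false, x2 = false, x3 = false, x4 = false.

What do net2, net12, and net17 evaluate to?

net2 = false, net12 = true, net17 = false

net1 = x4 AND x1 = false AND false = false
net2 = x4 XOR x2 = false XOR false = false
net4 = NOT net1 = NOT false = true
net5 = x1 XOR net4 = false XOR true = true
net6 = x3 XNOR net5 = false XNOR true = false
net7 = x2 XOR net5 = false XOR true = true
net8 = net4 XOR net6 = true XOR false = true
net9 = net7 XOR net8 = true XOR true = false
net12 = net9 XNOR net2 = false XNOR false = true
net14 = net2 XOR net1 = false XOR false = false
net17 = net1 OR net14 = false OR false = false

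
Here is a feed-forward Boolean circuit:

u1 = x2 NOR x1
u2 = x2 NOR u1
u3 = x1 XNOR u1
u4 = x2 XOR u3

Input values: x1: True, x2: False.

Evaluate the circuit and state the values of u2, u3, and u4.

u1 = x2 NOR x1 = False NOR True = False
u2 = x2 NOR u1 = False NOR False = True
u3 = x1 XNOR u1 = True XNOR False = False
u4 = x2 XOR u3 = False XOR False = False

u2 = True, u3 = False, u4 = False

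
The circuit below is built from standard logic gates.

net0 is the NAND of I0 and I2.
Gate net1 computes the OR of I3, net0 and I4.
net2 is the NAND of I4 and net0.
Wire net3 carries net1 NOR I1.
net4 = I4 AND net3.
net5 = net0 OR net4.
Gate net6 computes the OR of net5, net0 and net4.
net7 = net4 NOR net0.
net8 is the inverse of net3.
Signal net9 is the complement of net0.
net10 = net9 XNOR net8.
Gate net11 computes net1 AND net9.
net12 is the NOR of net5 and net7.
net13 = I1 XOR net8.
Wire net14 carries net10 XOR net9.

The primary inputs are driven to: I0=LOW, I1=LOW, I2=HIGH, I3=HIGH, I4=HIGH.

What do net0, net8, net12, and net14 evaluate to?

net0 = HIGH; net8 = HIGH; net12 = LOW; net14 = LOW

net0 = I0 NAND I2 = LOW NAND HIGH = HIGH
net1 = I3 OR net0 OR I4 = HIGH OR HIGH OR HIGH = HIGH
net3 = net1 NOR I1 = HIGH NOR LOW = LOW
net4 = I4 AND net3 = HIGH AND LOW = LOW
net5 = net0 OR net4 = HIGH OR LOW = HIGH
net7 = net4 NOR net0 = LOW NOR HIGH = LOW
net8 = NOT net3 = NOT LOW = HIGH
net9 = NOT net0 = NOT HIGH = LOW
net10 = net9 XNOR net8 = LOW XNOR HIGH = LOW
net12 = net5 NOR net7 = HIGH NOR LOW = LOW
net14 = net10 XOR net9 = LOW XOR LOW = LOW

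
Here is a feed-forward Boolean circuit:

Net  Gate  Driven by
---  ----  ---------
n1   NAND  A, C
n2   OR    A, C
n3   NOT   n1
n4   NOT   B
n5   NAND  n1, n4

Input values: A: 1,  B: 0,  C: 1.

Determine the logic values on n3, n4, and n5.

n3 = 1, n4 = 1, n5 = 1

n1 = A NAND C = 1 NAND 1 = 0
n3 = NOT n1 = NOT 0 = 1
n4 = NOT B = NOT 0 = 1
n5 = n1 NAND n4 = 0 NAND 1 = 1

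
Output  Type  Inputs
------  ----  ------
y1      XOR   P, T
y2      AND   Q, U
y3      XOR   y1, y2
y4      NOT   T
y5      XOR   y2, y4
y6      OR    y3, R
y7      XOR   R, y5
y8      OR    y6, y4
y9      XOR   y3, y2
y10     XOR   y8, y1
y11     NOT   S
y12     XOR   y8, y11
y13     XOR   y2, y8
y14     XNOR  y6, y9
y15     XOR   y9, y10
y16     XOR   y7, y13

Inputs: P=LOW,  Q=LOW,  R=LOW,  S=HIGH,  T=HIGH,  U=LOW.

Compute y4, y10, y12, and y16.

y4 = LOW, y10 = LOW, y12 = HIGH, y16 = HIGH

y1 = P XOR T = LOW XOR HIGH = HIGH
y2 = Q AND U = LOW AND LOW = LOW
y3 = y1 XOR y2 = HIGH XOR LOW = HIGH
y4 = NOT T = NOT HIGH = LOW
y5 = y2 XOR y4 = LOW XOR LOW = LOW
y6 = y3 OR R = HIGH OR LOW = HIGH
y7 = R XOR y5 = LOW XOR LOW = LOW
y8 = y6 OR y4 = HIGH OR LOW = HIGH
y10 = y8 XOR y1 = HIGH XOR HIGH = LOW
y11 = NOT S = NOT HIGH = LOW
y12 = y8 XOR y11 = HIGH XOR LOW = HIGH
y13 = y2 XOR y8 = LOW XOR HIGH = HIGH
y16 = y7 XOR y13 = LOW XOR HIGH = HIGH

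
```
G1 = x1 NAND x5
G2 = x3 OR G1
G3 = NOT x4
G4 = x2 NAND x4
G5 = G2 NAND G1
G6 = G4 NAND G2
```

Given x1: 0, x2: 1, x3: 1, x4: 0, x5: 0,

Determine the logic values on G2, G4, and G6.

G1 = x1 NAND x5 = 0 NAND 0 = 1
G2 = x3 OR G1 = 1 OR 1 = 1
G4 = x2 NAND x4 = 1 NAND 0 = 1
G6 = G4 NAND G2 = 1 NAND 1 = 0

G2 = 1, G4 = 1, G6 = 0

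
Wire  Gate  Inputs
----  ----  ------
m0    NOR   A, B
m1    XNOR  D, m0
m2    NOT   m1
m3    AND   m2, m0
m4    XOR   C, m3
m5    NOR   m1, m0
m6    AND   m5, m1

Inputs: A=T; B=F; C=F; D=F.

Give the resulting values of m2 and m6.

m2 = F, m6 = F

m0 = A NOR B = T NOR F = F
m1 = D XNOR m0 = F XNOR F = T
m2 = NOT m1 = NOT T = F
m5 = m1 NOR m0 = T NOR F = F
m6 = m5 AND m1 = F AND T = F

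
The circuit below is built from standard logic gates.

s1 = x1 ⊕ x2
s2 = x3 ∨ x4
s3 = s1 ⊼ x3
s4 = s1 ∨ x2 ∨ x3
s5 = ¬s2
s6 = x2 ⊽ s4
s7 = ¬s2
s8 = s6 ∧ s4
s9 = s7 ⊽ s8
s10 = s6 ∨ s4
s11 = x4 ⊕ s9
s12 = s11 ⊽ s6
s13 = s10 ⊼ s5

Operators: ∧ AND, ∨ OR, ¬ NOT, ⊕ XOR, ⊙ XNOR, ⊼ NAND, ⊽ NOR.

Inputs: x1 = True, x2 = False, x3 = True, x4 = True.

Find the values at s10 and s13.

s1 = x1 XOR x2 = True XOR False = True
s2 = x3 OR x4 = True OR True = True
s4 = s1 OR x2 OR x3 = True OR False OR True = True
s5 = NOT s2 = NOT True = False
s6 = x2 NOR s4 = False NOR True = False
s10 = s6 OR s4 = False OR True = True
s13 = s10 NAND s5 = True NAND False = True

s10 = True, s13 = True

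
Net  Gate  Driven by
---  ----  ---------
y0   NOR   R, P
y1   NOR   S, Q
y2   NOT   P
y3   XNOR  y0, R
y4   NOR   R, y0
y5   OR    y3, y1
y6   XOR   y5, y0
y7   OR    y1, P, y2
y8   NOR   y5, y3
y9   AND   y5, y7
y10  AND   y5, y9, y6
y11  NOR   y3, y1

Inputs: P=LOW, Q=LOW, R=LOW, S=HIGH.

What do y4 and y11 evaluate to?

y4 = LOW  y11 = HIGH

y0 = R NOR P = LOW NOR LOW = HIGH
y1 = S NOR Q = HIGH NOR LOW = LOW
y3 = y0 XNOR R = HIGH XNOR LOW = LOW
y4 = R NOR y0 = LOW NOR HIGH = LOW
y11 = y3 NOR y1 = LOW NOR LOW = HIGH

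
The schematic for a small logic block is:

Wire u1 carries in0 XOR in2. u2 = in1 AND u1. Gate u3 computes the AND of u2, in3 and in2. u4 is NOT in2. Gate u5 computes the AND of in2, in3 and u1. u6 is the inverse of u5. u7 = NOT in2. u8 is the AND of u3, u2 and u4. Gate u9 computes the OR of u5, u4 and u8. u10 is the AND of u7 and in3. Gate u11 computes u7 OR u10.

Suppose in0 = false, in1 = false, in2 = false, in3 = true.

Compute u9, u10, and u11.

u9 = true  u10 = true  u11 = true

u1 = in0 XOR in2 = false XOR false = false
u2 = in1 AND u1 = false AND false = false
u3 = u2 AND in3 AND in2 = false AND true AND false = false
u4 = NOT in2 = NOT false = true
u5 = in2 AND in3 AND u1 = false AND true AND false = false
u7 = NOT in2 = NOT false = true
u8 = u3 AND u2 AND u4 = false AND false AND true = false
u9 = u5 OR u4 OR u8 = false OR true OR false = true
u10 = u7 AND in3 = true AND true = true
u11 = u7 OR u10 = true OR true = true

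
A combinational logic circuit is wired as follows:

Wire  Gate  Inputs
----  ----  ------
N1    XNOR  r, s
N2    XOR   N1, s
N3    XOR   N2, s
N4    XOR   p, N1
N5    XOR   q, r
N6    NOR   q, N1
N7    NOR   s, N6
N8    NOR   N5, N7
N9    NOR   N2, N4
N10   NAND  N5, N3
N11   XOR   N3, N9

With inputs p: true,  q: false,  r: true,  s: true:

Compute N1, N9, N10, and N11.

N1 = true  N9 = true  N10 = false  N11 = false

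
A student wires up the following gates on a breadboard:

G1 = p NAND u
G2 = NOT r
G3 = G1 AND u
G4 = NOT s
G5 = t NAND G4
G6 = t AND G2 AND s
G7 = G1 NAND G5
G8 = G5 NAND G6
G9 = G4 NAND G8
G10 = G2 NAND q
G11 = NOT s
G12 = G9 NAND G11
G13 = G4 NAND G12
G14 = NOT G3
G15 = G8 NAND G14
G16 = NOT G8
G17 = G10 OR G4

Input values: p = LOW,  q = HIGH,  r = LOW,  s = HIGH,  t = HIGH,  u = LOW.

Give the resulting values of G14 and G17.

G1 = p NAND u = LOW NAND LOW = HIGH
G2 = NOT r = NOT LOW = HIGH
G3 = G1 AND u = HIGH AND LOW = LOW
G4 = NOT s = NOT HIGH = LOW
G10 = G2 NAND q = HIGH NAND HIGH = LOW
G14 = NOT G3 = NOT LOW = HIGH
G17 = G10 OR G4 = LOW OR LOW = LOW

G14 = HIGH, G17 = LOW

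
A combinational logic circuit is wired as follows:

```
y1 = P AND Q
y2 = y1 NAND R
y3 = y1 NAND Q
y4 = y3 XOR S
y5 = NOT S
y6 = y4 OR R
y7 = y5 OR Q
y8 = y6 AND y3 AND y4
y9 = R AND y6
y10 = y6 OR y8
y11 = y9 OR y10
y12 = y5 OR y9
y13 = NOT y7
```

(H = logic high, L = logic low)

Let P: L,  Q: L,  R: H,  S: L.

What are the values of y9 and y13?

y9 = H  y13 = L

y1 = P AND Q = L AND L = L
y3 = y1 NAND Q = L NAND L = H
y4 = y3 XOR S = H XOR L = H
y5 = NOT S = NOT L = H
y6 = y4 OR R = H OR H = H
y7 = y5 OR Q = H OR L = H
y9 = R AND y6 = H AND H = H
y13 = NOT y7 = NOT H = L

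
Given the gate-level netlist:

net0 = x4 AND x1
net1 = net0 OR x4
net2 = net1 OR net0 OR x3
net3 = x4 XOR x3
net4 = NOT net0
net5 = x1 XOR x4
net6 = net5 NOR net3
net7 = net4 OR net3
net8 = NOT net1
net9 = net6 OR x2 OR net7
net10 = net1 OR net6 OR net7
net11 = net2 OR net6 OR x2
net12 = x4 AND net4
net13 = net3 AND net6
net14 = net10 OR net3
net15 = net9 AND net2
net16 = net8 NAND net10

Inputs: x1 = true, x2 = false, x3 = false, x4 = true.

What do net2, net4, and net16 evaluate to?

net0 = x4 AND x1 = true AND true = true
net1 = net0 OR x4 = true OR true = true
net2 = net1 OR net0 OR x3 = true OR true OR false = true
net3 = x4 XOR x3 = true XOR false = true
net4 = NOT net0 = NOT true = false
net5 = x1 XOR x4 = true XOR true = false
net6 = net5 NOR net3 = false NOR true = false
net7 = net4 OR net3 = false OR true = true
net8 = NOT net1 = NOT true = false
net10 = net1 OR net6 OR net7 = true OR false OR true = true
net16 = net8 NAND net10 = false NAND true = true

net2 = true, net4 = false, net16 = true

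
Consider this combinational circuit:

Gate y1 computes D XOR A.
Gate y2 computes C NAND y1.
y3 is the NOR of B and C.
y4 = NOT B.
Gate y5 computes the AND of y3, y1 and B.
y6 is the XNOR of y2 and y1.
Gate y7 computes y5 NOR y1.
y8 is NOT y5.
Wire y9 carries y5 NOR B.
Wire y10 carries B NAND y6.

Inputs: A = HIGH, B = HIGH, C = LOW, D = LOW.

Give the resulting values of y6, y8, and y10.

y6 = HIGH, y8 = HIGH, y10 = LOW

y1 = D XOR A = LOW XOR HIGH = HIGH
y2 = C NAND y1 = LOW NAND HIGH = HIGH
y3 = B NOR C = HIGH NOR LOW = LOW
y5 = y3 AND y1 AND B = LOW AND HIGH AND HIGH = LOW
y6 = y2 XNOR y1 = HIGH XNOR HIGH = HIGH
y8 = NOT y5 = NOT LOW = HIGH
y10 = B NAND y6 = HIGH NAND HIGH = LOW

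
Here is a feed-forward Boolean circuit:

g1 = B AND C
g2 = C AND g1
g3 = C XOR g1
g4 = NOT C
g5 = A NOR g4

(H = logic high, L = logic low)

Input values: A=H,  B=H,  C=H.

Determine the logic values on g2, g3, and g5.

g2 = H, g3 = L, g5 = L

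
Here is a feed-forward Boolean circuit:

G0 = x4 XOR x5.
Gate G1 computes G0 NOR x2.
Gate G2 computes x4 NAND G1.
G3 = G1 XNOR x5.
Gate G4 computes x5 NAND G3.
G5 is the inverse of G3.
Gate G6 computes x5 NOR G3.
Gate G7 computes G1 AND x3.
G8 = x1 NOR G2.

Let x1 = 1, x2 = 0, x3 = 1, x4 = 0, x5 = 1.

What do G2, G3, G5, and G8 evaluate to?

G0 = x4 XOR x5 = 0 XOR 1 = 1
G1 = G0 NOR x2 = 1 NOR 0 = 0
G2 = x4 NAND G1 = 0 NAND 0 = 1
G3 = G1 XNOR x5 = 0 XNOR 1 = 0
G5 = NOT G3 = NOT 0 = 1
G8 = x1 NOR G2 = 1 NOR 1 = 0

G2 = 1, G3 = 0, G5 = 1, G8 = 0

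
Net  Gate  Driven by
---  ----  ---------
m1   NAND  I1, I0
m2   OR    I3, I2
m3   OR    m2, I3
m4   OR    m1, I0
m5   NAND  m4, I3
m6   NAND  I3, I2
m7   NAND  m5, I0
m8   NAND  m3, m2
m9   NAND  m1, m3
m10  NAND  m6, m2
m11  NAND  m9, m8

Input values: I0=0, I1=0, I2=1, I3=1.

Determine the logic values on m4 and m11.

m4 = 1  m11 = 1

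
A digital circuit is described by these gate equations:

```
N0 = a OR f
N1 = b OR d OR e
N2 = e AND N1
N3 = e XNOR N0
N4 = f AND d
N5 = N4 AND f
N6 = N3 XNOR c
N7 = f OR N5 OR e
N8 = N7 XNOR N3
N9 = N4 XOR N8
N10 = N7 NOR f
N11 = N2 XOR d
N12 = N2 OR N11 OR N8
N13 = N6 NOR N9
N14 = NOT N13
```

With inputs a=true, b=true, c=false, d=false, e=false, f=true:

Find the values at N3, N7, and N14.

N0 = a OR f = true OR true = true
N3 = e XNOR N0 = false XNOR true = false
N4 = f AND d = true AND false = false
N5 = N4 AND f = false AND true = false
N6 = N3 XNOR c = false XNOR false = true
N7 = f OR N5 OR e = true OR false OR false = true
N8 = N7 XNOR N3 = true XNOR false = false
N9 = N4 XOR N8 = false XOR false = false
N13 = N6 NOR N9 = true NOR false = false
N14 = NOT N13 = NOT false = true

N3 = false; N7 = true; N14 = true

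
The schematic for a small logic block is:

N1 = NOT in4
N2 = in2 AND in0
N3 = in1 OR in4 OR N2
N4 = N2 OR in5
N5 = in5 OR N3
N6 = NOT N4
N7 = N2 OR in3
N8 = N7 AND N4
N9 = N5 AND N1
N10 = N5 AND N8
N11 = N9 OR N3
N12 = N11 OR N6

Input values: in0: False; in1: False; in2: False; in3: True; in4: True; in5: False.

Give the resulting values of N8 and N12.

N1 = NOT in4 = NOT True = False
N2 = in2 AND in0 = False AND False = False
N3 = in1 OR in4 OR N2 = False OR True OR False = True
N4 = N2 OR in5 = False OR False = False
N5 = in5 OR N3 = False OR True = True
N6 = NOT N4 = NOT False = True
N7 = N2 OR in3 = False OR True = True
N8 = N7 AND N4 = True AND False = False
N9 = N5 AND N1 = True AND False = False
N11 = N9 OR N3 = False OR True = True
N12 = N11 OR N6 = True OR True = True

N8 = False; N12 = True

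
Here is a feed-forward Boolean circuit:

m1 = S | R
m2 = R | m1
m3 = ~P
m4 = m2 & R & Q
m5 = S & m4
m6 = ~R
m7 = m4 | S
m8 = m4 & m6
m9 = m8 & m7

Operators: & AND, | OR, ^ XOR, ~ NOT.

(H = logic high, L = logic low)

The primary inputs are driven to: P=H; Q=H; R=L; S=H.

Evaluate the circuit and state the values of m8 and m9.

m1 = S OR R = H OR L = H
m2 = R OR m1 = L OR H = H
m4 = m2 AND R AND Q = H AND L AND H = L
m6 = NOT R = NOT L = H
m7 = m4 OR S = L OR H = H
m8 = m4 AND m6 = L AND H = L
m9 = m8 AND m7 = L AND H = L

m8 = L  m9 = L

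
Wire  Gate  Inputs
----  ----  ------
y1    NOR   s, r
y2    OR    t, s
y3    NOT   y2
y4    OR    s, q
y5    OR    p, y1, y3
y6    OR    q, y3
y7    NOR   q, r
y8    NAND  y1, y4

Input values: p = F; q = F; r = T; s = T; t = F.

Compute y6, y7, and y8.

y1 = s NOR r = T NOR T = F
y2 = t OR s = F OR T = T
y3 = NOT y2 = NOT T = F
y4 = s OR q = T OR F = T
y6 = q OR y3 = F OR F = F
y7 = q NOR r = F NOR T = F
y8 = y1 NAND y4 = F NAND T = T

y6 = F; y7 = F; y8 = T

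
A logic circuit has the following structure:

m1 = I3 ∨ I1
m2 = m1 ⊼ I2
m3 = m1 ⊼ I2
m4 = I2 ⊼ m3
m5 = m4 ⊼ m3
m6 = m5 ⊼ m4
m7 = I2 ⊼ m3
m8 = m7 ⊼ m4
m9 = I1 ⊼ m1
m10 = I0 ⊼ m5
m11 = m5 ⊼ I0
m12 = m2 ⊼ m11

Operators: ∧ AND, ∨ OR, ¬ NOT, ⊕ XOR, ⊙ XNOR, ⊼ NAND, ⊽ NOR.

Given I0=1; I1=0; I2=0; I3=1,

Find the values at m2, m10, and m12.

m2 = 1; m10 = 1; m12 = 0

m1 = I3 OR I1 = 1 OR 0 = 1
m2 = m1 NAND I2 = 1 NAND 0 = 1
m3 = m1 NAND I2 = 1 NAND 0 = 1
m4 = I2 NAND m3 = 0 NAND 1 = 1
m5 = m4 NAND m3 = 1 NAND 1 = 0
m10 = I0 NAND m5 = 1 NAND 0 = 1
m11 = m5 NAND I0 = 0 NAND 1 = 1
m12 = m2 NAND m11 = 1 NAND 1 = 0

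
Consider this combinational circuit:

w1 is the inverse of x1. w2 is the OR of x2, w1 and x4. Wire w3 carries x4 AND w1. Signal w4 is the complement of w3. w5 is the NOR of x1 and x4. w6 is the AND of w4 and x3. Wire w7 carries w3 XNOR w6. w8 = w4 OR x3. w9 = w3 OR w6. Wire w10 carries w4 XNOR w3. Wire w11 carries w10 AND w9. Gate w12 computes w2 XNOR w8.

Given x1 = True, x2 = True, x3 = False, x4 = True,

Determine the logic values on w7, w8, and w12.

w1 = NOT x1 = NOT True = False
w2 = x2 OR w1 OR x4 = True OR False OR True = True
w3 = x4 AND w1 = True AND False = False
w4 = NOT w3 = NOT False = True
w6 = w4 AND x3 = True AND False = False
w7 = w3 XNOR w6 = False XNOR False = True
w8 = w4 OR x3 = True OR False = True
w12 = w2 XNOR w8 = True XNOR True = True

w7 = True, w8 = True, w12 = True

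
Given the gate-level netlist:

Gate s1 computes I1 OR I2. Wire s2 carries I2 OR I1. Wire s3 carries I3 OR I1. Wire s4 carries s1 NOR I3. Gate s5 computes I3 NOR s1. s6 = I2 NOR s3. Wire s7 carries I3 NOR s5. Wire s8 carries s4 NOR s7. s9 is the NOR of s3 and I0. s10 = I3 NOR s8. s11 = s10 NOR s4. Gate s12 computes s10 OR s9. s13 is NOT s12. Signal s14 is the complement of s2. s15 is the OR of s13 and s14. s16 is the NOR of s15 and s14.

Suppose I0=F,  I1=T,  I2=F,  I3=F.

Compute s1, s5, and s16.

s1 = T, s5 = F, s16 = T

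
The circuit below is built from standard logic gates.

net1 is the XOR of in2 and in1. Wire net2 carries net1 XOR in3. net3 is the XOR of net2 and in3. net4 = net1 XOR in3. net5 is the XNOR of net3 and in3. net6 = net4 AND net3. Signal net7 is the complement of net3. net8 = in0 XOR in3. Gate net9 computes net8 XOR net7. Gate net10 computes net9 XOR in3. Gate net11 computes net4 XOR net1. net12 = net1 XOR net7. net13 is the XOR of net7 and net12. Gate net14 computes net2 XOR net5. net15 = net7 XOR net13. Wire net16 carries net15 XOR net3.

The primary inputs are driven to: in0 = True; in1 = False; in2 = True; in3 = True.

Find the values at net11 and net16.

net11 = True  net16 = False

net1 = in2 XOR in1 = True XOR False = True
net2 = net1 XOR in3 = True XOR True = False
net3 = net2 XOR in3 = False XOR True = True
net4 = net1 XOR in3 = True XOR True = False
net7 = NOT net3 = NOT True = False
net11 = net4 XOR net1 = False XOR True = True
net12 = net1 XOR net7 = True XOR False = True
net13 = net7 XOR net12 = False XOR True = True
net15 = net7 XOR net13 = False XOR True = True
net16 = net15 XOR net3 = True XOR True = False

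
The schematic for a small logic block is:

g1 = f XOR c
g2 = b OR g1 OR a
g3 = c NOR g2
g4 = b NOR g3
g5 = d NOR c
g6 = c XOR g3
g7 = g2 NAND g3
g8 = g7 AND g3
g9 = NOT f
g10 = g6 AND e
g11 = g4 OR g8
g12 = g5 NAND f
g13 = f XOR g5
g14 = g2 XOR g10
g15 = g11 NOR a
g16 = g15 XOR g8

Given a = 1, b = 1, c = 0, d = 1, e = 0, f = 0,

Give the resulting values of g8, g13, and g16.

g8 = 0, g13 = 0, g16 = 0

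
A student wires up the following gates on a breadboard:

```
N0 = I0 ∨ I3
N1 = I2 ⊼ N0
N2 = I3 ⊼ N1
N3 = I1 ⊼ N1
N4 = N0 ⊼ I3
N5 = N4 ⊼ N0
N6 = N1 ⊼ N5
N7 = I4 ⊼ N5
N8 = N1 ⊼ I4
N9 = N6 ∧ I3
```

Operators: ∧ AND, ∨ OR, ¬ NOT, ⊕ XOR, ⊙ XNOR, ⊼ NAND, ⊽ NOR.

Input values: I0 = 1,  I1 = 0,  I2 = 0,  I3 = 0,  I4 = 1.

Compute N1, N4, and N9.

N1 = 1, N4 = 1, N9 = 0

N0 = I0 OR I3 = 1 OR 0 = 1
N1 = I2 NAND N0 = 0 NAND 1 = 1
N4 = N0 NAND I3 = 1 NAND 0 = 1
N5 = N4 NAND N0 = 1 NAND 1 = 0
N6 = N1 NAND N5 = 1 NAND 0 = 1
N9 = N6 AND I3 = 1 AND 0 = 0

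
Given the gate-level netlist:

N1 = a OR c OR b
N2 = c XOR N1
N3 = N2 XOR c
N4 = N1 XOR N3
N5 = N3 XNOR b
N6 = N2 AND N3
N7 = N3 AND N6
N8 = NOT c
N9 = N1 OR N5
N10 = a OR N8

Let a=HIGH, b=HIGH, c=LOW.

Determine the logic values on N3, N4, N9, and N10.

N3 = HIGH  N4 = LOW  N9 = HIGH  N10 = HIGH

N1 = a OR c OR b = HIGH OR LOW OR HIGH = HIGH
N2 = c XOR N1 = LOW XOR HIGH = HIGH
N3 = N2 XOR c = HIGH XOR LOW = HIGH
N4 = N1 XOR N3 = HIGH XOR HIGH = LOW
N5 = N3 XNOR b = HIGH XNOR HIGH = HIGH
N8 = NOT c = NOT LOW = HIGH
N9 = N1 OR N5 = HIGH OR HIGH = HIGH
N10 = a OR N8 = HIGH OR HIGH = HIGH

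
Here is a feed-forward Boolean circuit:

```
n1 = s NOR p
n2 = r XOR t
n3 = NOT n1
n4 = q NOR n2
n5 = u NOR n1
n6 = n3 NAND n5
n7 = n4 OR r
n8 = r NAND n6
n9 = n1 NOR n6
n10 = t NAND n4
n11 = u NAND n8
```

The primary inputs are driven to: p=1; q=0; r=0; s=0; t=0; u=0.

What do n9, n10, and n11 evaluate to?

n1 = s NOR p = 0 NOR 1 = 0
n2 = r XOR t = 0 XOR 0 = 0
n3 = NOT n1 = NOT 0 = 1
n4 = q NOR n2 = 0 NOR 0 = 1
n5 = u NOR n1 = 0 NOR 0 = 1
n6 = n3 NAND n5 = 1 NAND 1 = 0
n8 = r NAND n6 = 0 NAND 0 = 1
n9 = n1 NOR n6 = 0 NOR 0 = 1
n10 = t NAND n4 = 0 NAND 1 = 1
n11 = u NAND n8 = 0 NAND 1 = 1

n9 = 1, n10 = 1, n11 = 1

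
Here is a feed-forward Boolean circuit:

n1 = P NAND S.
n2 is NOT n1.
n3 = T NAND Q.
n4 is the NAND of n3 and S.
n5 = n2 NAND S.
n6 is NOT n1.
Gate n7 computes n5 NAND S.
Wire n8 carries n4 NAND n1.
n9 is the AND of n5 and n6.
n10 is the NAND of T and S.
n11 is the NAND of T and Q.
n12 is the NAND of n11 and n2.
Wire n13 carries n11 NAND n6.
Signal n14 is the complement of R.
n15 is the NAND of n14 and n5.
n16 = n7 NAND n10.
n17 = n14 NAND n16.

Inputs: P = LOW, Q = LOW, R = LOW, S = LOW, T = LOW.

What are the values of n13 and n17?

n13 = HIGH; n17 = HIGH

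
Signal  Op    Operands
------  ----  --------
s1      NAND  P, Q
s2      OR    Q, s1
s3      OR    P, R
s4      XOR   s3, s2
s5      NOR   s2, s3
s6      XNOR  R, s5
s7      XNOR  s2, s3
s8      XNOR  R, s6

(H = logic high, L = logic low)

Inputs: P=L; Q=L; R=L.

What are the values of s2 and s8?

s2 = H, s8 = L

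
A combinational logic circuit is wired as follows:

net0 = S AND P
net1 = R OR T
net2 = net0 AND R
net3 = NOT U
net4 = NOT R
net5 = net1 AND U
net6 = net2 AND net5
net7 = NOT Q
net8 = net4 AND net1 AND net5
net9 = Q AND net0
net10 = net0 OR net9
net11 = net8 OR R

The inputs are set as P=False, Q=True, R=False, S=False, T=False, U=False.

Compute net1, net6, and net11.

net0 = S AND P = False AND False = False
net1 = R OR T = False OR False = False
net2 = net0 AND R = False AND False = False
net4 = NOT R = NOT False = True
net5 = net1 AND U = False AND False = False
net6 = net2 AND net5 = False AND False = False
net8 = net4 AND net1 AND net5 = True AND False AND False = False
net11 = net8 OR R = False OR False = False

net1 = False  net6 = False  net11 = False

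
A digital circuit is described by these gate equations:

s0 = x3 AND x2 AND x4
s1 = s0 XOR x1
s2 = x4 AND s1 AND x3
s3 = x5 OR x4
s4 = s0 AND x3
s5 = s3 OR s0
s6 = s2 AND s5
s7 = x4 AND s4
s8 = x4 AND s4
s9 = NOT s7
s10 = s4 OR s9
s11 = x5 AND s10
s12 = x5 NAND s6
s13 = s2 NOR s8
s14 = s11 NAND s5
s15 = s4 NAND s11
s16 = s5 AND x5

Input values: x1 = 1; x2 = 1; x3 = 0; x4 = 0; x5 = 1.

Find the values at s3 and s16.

s3 = 1; s16 = 1

s0 = x3 AND x2 AND x4 = 0 AND 1 AND 0 = 0
s3 = x5 OR x4 = 1 OR 0 = 1
s5 = s3 OR s0 = 1 OR 0 = 1
s16 = s5 AND x5 = 1 AND 1 = 1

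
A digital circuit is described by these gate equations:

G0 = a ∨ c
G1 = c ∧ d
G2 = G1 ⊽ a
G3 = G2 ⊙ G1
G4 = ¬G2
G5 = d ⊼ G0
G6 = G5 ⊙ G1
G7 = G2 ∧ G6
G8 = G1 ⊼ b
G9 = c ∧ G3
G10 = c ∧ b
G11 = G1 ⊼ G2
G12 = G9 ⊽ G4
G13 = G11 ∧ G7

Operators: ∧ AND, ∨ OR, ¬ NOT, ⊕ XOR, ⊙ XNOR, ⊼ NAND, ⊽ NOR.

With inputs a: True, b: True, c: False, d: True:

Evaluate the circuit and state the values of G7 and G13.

G0 = a OR c = True OR False = True
G1 = c AND d = False AND True = False
G2 = G1 NOR a = False NOR True = False
G5 = d NAND G0 = True NAND True = False
G6 = G5 XNOR G1 = False XNOR False = True
G7 = G2 AND G6 = False AND True = False
G11 = G1 NAND G2 = False NAND False = True
G13 = G11 AND G7 = True AND False = False

G7 = False; G13 = False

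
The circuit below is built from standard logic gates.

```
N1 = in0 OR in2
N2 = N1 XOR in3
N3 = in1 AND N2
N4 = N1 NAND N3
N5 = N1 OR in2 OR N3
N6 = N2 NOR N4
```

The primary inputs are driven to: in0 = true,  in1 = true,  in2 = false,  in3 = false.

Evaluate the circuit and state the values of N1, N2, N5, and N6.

N1 = in0 OR in2 = true OR false = true
N2 = N1 XOR in3 = true XOR false = true
N3 = in1 AND N2 = true AND true = true
N4 = N1 NAND N3 = true NAND true = false
N5 = N1 OR in2 OR N3 = true OR false OR true = true
N6 = N2 NOR N4 = true NOR false = false

N1 = true; N2 = true; N5 = true; N6 = false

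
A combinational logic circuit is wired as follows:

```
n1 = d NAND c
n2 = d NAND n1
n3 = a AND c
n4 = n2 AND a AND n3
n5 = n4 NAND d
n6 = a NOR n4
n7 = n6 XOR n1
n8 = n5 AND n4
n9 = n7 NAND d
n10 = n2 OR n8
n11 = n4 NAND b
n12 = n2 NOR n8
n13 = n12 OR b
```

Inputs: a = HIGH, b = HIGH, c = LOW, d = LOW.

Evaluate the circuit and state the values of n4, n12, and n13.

n1 = d NAND c = LOW NAND LOW = HIGH
n2 = d NAND n1 = LOW NAND HIGH = HIGH
n3 = a AND c = HIGH AND LOW = LOW
n4 = n2 AND a AND n3 = HIGH AND HIGH AND LOW = LOW
n5 = n4 NAND d = LOW NAND LOW = HIGH
n8 = n5 AND n4 = HIGH AND LOW = LOW
n12 = n2 NOR n8 = HIGH NOR LOW = LOW
n13 = n12 OR b = LOW OR HIGH = HIGH

n4 = LOW, n12 = LOW, n13 = HIGH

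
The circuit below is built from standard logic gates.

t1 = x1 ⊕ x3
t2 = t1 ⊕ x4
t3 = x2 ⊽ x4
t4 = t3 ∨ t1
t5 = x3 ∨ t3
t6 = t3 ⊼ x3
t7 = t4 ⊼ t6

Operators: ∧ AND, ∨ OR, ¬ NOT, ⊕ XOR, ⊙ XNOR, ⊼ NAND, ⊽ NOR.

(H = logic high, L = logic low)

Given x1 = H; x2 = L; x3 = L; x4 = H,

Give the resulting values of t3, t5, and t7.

t1 = x1 XOR x3 = H XOR L = H
t3 = x2 NOR x4 = L NOR H = L
t4 = t3 OR t1 = L OR H = H
t5 = x3 OR t3 = L OR L = L
t6 = t3 NAND x3 = L NAND L = H
t7 = t4 NAND t6 = H NAND H = L

t3 = L; t5 = L; t7 = L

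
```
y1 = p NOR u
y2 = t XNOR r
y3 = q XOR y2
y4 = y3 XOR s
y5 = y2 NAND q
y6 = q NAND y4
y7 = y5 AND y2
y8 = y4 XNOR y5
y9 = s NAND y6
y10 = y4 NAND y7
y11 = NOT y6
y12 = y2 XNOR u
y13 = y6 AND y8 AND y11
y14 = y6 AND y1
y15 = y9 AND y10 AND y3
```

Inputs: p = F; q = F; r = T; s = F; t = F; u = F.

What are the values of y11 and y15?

y11 = F, y15 = F

y2 = t XNOR r = F XNOR T = F
y3 = q XOR y2 = F XOR F = F
y4 = y3 XOR s = F XOR F = F
y5 = y2 NAND q = F NAND F = T
y6 = q NAND y4 = F NAND F = T
y7 = y5 AND y2 = T AND F = F
y9 = s NAND y6 = F NAND T = T
y10 = y4 NAND y7 = F NAND F = T
y11 = NOT y6 = NOT T = F
y15 = y9 AND y10 AND y3 = T AND T AND F = F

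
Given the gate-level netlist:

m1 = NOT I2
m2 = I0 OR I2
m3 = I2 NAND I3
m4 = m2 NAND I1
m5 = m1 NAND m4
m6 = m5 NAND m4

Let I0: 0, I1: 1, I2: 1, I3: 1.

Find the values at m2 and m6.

m2 = 1; m6 = 1

m1 = NOT I2 = NOT 1 = 0
m2 = I0 OR I2 = 0 OR 1 = 1
m4 = m2 NAND I1 = 1 NAND 1 = 0
m5 = m1 NAND m4 = 0 NAND 0 = 1
m6 = m5 NAND m4 = 1 NAND 0 = 1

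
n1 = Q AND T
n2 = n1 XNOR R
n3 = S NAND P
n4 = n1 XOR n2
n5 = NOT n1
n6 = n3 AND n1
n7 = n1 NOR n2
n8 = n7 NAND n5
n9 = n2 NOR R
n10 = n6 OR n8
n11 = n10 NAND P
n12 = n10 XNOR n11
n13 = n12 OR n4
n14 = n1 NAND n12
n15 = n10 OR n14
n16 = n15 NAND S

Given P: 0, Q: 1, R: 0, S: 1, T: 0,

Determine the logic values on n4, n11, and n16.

n1 = Q AND T = 1 AND 0 = 0
n2 = n1 XNOR R = 0 XNOR 0 = 1
n3 = S NAND P = 1 NAND 0 = 1
n4 = n1 XOR n2 = 0 XOR 1 = 1
n5 = NOT n1 = NOT 0 = 1
n6 = n3 AND n1 = 1 AND 0 = 0
n7 = n1 NOR n2 = 0 NOR 1 = 0
n8 = n7 NAND n5 = 0 NAND 1 = 1
n10 = n6 OR n8 = 0 OR 1 = 1
n11 = n10 NAND P = 1 NAND 0 = 1
n12 = n10 XNOR n11 = 1 XNOR 1 = 1
n14 = n1 NAND n12 = 0 NAND 1 = 1
n15 = n10 OR n14 = 1 OR 1 = 1
n16 = n15 NAND S = 1 NAND 1 = 0

n4 = 1, n11 = 1, n16 = 0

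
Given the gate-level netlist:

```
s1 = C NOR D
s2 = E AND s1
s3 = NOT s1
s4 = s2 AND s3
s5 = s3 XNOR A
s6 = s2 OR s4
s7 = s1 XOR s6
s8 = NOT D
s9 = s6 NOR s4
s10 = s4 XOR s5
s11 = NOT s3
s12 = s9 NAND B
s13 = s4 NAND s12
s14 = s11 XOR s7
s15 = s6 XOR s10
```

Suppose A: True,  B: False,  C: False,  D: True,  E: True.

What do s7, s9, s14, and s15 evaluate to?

s7 = False; s9 = True; s14 = False; s15 = True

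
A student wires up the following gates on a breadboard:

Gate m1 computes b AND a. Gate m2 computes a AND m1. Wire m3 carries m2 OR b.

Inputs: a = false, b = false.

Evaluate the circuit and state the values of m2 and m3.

m2 = false; m3 = false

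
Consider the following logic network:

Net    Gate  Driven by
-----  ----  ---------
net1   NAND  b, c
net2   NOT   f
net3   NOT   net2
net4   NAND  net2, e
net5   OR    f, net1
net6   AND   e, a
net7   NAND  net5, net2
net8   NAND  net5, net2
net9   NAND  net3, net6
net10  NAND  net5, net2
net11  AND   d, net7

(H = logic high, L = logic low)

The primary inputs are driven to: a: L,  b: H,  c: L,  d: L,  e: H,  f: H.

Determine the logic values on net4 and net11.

net4 = H  net11 = L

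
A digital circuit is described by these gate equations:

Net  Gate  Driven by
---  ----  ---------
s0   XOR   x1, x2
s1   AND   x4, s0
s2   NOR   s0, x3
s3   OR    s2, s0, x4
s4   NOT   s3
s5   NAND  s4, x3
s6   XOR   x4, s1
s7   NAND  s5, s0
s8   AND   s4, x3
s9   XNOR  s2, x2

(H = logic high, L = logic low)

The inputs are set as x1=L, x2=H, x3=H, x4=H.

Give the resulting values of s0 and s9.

s0 = x1 XOR x2 = L XOR H = H
s2 = s0 NOR x3 = H NOR H = L
s9 = s2 XNOR x2 = L XNOR H = L

s0 = H, s9 = L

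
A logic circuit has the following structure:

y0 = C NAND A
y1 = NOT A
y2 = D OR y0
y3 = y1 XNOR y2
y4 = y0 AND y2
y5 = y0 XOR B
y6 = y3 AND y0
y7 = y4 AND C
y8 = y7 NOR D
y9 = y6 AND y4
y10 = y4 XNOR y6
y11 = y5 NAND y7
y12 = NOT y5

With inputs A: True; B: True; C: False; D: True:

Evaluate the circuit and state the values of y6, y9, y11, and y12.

y6 = False  y9 = False  y11 = True  y12 = True

y0 = C NAND A = False NAND True = True
y1 = NOT A = NOT True = False
y2 = D OR y0 = True OR True = True
y3 = y1 XNOR y2 = False XNOR True = False
y4 = y0 AND y2 = True AND True = True
y5 = y0 XOR B = True XOR True = False
y6 = y3 AND y0 = False AND True = False
y7 = y4 AND C = True AND False = False
y9 = y6 AND y4 = False AND True = False
y11 = y5 NAND y7 = False NAND False = True
y12 = NOT y5 = NOT False = True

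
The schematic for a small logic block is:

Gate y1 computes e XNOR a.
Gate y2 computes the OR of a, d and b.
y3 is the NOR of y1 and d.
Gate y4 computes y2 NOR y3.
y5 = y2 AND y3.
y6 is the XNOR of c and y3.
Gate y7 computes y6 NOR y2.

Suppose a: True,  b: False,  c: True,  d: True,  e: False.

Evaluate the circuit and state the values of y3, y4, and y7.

y1 = e XNOR a = False XNOR True = False
y2 = a OR d OR b = True OR True OR False = True
y3 = y1 NOR d = False NOR True = False
y4 = y2 NOR y3 = True NOR False = False
y6 = c XNOR y3 = True XNOR False = False
y7 = y6 NOR y2 = False NOR True = False

y3 = False; y4 = False; y7 = False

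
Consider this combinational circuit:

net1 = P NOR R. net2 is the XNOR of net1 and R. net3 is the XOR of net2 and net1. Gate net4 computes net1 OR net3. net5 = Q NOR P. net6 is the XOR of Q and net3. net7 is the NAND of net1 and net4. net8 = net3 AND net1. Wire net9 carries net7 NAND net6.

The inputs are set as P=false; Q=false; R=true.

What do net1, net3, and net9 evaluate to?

net1 = P NOR R = false NOR true = false
net2 = net1 XNOR R = false XNOR true = false
net3 = net2 XOR net1 = false XOR false = false
net4 = net1 OR net3 = false OR false = false
net6 = Q XOR net3 = false XOR false = false
net7 = net1 NAND net4 = false NAND false = true
net9 = net7 NAND net6 = true NAND false = true

net1 = false, net3 = false, net9 = true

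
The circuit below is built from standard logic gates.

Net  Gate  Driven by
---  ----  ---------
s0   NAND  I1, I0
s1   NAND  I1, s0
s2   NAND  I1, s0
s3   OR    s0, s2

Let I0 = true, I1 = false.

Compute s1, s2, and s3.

s1 = true, s2 = true, s3 = true

s0 = I1 NAND I0 = false NAND true = true
s1 = I1 NAND s0 = false NAND true = true
s2 = I1 NAND s0 = false NAND true = true
s3 = s0 OR s2 = true OR true = true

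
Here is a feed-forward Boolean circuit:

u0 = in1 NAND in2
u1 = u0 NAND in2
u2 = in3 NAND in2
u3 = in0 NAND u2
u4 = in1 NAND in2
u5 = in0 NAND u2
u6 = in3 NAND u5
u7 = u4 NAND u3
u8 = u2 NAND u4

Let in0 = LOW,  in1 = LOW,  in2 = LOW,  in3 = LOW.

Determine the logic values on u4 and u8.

u4 = HIGH, u8 = LOW

u2 = in3 NAND in2 = LOW NAND LOW = HIGH
u4 = in1 NAND in2 = LOW NAND LOW = HIGH
u8 = u2 NAND u4 = HIGH NAND HIGH = LOW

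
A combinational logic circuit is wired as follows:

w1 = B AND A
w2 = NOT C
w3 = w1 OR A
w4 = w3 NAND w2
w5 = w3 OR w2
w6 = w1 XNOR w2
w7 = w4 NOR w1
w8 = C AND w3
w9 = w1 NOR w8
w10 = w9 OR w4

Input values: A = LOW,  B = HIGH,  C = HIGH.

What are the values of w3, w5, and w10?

w3 = LOW, w5 = LOW, w10 = HIGH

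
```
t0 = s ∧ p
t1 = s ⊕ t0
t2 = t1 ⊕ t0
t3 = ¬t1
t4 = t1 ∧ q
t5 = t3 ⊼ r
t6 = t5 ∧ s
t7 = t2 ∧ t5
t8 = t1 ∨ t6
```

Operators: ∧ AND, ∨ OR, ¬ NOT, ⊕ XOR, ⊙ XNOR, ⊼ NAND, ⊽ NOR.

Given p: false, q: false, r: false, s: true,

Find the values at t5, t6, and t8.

t0 = s AND p = true AND false = false
t1 = s XOR t0 = true XOR false = true
t3 = NOT t1 = NOT true = false
t5 = t3 NAND r = false NAND false = true
t6 = t5 AND s = true AND true = true
t8 = t1 OR t6 = true OR true = true

t5 = true, t6 = true, t8 = true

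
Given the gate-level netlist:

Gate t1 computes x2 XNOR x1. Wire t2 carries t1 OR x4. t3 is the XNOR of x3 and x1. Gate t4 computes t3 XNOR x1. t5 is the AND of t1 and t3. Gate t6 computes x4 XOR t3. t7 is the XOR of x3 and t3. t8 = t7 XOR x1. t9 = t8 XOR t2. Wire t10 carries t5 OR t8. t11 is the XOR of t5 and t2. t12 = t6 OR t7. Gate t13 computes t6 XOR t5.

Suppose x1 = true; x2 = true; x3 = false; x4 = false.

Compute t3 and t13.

t1 = x2 XNOR x1 = true XNOR true = true
t3 = x3 XNOR x1 = false XNOR true = false
t5 = t1 AND t3 = true AND false = false
t6 = x4 XOR t3 = false XOR false = false
t13 = t6 XOR t5 = false XOR false = false

t3 = false, t13 = false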